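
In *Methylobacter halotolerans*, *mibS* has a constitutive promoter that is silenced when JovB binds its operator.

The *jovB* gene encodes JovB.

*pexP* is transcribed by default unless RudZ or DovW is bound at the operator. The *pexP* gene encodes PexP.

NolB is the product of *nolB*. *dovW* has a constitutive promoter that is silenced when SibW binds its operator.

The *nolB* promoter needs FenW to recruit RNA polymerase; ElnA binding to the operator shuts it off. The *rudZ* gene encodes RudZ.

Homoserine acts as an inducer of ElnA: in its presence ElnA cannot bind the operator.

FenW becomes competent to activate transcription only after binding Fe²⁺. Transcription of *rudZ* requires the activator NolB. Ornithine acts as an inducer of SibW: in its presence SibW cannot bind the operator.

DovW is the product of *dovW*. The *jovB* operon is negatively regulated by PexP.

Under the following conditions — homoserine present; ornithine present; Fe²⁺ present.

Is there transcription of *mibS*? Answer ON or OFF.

OFF

Homoserine is present, so ElnA is inactive.
Fe²⁺ is present, so FenW is active.
No repressor is bound and FenW is active, so *nolB* is transcribed.
So NolB is produced and active.
No repressor is bound and NolB is active, so *rudZ* is transcribed.
So RudZ is produced and active.
Ornithine is present, so SibW is inactive.
With no repressor bound, *dovW* is transcribed.
So DovW is produced and active.
With repressor RudZ bound, *pexP* is not transcribed.
So PexP is not produced.
With no repressor bound, *jovB* is transcribed.
So JovB is produced and active.
With repressor JovB bound, *mibS* is not transcribed.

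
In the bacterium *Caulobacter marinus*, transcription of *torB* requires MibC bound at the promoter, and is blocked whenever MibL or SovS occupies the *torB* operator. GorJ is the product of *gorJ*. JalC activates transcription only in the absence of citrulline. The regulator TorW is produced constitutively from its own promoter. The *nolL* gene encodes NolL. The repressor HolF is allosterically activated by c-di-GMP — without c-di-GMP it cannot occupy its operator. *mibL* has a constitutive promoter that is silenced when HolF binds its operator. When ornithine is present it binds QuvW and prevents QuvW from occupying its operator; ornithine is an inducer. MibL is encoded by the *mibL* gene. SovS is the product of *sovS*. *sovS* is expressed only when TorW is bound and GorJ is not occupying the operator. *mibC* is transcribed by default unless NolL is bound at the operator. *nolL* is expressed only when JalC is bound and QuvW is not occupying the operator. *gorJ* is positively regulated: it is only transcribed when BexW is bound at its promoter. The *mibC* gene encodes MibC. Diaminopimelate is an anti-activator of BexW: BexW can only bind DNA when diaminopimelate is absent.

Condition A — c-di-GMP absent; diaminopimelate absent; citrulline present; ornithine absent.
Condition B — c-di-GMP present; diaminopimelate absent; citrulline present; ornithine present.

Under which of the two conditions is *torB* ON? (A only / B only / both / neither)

Condition A:
c-di-GMP is absent, so HolF is inactive.
With no repressor bound, *mibL* is transcribed.
So MibL is produced and active.
Diaminopimelate is absent, so BexW is active.
No repressor is bound and BexW is active, so *gorJ* is transcribed.
So GorJ is produced and active.
TorW is produced constitutively and is active.
With repressor GorJ bound, *sovS* is not transcribed.
So SovS is not produced.
Citrulline is present, so JalC is inactive.
Ornithine is absent, so QuvW is active.
With repressor QuvW bound, *nolL* is not transcribed.
So NolL is not produced.
With no repressor bound, *mibC* is transcribed.
So MibC is produced and active.
With repressor MibL bound, *torB* is not transcribed.
→ *torB* is OFF in A.
Condition B:
c-di-GMP is present, so HolF is active.
With repressor HolF bound, *mibL* is not transcribed.
So MibL is not produced.
Diaminopimelate is absent, so BexW is active.
No repressor is bound and BexW is active, so *gorJ* is transcribed.
So GorJ is produced and active.
TorW is produced constitutively and is active.
With repressor GorJ bound, *sovS* is not transcribed.
So SovS is not produced.
Citrulline is present, so JalC is inactive.
Ornithine is present, so QuvW is inactive.
Required activator JalC is absent, so *nolL* is not transcribed.
So NolL is not produced.
With no repressor bound, *mibC* is transcribed.
So MibC is produced and active.
No repressor is bound and MibC is active, so *torB* is transcribed.
→ *torB* is ON in B.

B only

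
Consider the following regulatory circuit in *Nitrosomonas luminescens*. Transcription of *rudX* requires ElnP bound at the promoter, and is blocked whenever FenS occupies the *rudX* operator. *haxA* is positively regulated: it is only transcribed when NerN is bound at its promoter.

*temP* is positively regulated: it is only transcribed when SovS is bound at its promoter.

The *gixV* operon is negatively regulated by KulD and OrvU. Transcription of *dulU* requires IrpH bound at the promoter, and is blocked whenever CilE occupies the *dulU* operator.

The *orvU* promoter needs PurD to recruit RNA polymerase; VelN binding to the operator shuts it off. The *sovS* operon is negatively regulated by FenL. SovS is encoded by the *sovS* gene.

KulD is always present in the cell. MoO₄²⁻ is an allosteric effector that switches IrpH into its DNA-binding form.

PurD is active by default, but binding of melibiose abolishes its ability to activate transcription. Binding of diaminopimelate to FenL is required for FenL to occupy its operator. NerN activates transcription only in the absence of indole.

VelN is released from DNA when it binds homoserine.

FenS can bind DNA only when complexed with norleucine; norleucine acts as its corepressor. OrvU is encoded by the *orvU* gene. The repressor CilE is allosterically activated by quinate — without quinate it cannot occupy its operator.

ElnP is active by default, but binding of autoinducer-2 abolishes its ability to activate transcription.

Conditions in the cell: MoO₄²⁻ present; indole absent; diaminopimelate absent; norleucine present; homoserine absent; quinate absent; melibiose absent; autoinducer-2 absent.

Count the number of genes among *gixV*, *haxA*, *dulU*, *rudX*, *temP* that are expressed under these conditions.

KulD is produced constitutively and is active.
Homoserine is absent, so VelN is active.
Melibiose is absent, so PurD is active.
With repressor VelN bound, *orvU* is not transcribed.
So OrvU is not produced.
With repressor KulD bound, *gixV* is not transcribed.
→ *gixV* is OFF.
Indole is absent, so NerN is active.
No repressor is bound and NerN is active, so *haxA* is transcribed.
→ *haxA* is ON.
MoO₄²⁻ is present, so IrpH is active.
Quinate is absent, so CilE is inactive.
No repressor is bound and IrpH is active, so *dulU* is transcribed.
→ *dulU* is ON.
Autoinducer-2 is absent, so ElnP is active.
Norleucine is present, so FenS is active.
With repressor FenS bound, *rudX* is not transcribed.
→ *rudX* is OFF.
Diaminopimelate is absent, so FenL is inactive.
With no repressor bound, *sovS* is transcribed.
So SovS is produced and active.
No repressor is bound and SovS is active, so *temP* is transcribed.
→ *temP* is ON.
3 of the 5 genes are transcribed.

3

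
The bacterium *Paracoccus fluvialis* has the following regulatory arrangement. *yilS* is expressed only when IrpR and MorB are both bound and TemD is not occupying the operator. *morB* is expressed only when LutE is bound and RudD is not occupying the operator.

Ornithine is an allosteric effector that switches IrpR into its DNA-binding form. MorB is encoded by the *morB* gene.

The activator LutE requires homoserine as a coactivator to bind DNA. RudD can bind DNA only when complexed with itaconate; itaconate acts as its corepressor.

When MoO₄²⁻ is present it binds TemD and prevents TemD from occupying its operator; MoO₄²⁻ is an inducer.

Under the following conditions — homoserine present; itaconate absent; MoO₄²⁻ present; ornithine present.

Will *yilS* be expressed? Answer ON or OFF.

ON

MoO₄²⁻ is present, so TemD is inactive.
Ornithine is present, so IrpR is active.
Homoserine is present, so LutE is active.
Itaconate is absent, so RudD is inactive.
No repressor is bound and LutE is active, so *morB* is transcribed.
So MorB is produced and active.
No repressor is bound and IrpR and MorB are active, so *yilS* is transcribed.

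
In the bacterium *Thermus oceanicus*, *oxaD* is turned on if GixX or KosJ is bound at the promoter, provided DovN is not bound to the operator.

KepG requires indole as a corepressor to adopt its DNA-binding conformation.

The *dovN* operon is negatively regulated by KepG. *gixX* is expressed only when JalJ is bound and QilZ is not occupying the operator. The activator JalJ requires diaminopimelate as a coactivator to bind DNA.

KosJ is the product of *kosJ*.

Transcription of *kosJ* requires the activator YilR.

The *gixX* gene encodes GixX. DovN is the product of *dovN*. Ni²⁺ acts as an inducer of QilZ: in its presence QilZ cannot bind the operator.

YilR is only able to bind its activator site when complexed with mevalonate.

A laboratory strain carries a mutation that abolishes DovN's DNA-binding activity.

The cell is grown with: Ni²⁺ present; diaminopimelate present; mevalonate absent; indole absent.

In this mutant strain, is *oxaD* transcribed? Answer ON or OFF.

ON

DovN is non-functional in this strain, so it has no effect.
Diaminopimelate is present, so JalJ is active.
Ni²⁺ is present, so QilZ is inactive.
No repressor is bound and JalJ is active, so *gixX* is transcribed.
So GixX is produced and active.
Mevalonate is absent, so YilR is inactive.
Required activator YilR is absent, so *kosJ* is not transcribed.
So KosJ is not produced.
Activator GixX is present, so *oxaD* is transcribed.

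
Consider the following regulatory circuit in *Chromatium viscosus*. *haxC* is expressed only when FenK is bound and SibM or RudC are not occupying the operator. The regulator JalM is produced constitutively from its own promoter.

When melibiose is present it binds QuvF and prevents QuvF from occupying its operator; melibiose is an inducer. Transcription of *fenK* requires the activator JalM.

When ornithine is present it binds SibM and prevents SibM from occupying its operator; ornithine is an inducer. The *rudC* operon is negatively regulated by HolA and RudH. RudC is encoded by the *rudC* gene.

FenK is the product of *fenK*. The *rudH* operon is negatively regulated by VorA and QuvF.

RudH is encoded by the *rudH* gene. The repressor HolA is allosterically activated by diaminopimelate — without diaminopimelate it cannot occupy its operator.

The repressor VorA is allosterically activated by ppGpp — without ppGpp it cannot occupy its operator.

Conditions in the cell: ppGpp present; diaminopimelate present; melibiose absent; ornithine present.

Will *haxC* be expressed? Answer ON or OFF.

ON

Ornithine is present, so SibM is inactive.
JalM is produced constitutively and is active.
No repressor is bound and JalM is active, so *fenK* is transcribed.
So FenK is produced and active.
Diaminopimelate is present, so HolA is active.
ppGpp is present, so VorA is active.
Melibiose is absent, so QuvF is active.
With repressor VorA bound, *rudH* is not transcribed.
So RudH is not produced.
With repressor HolA bound, *rudC* is not transcribed.
So RudC is not produced.
No repressor is bound and FenK is active, so *haxC* is transcribed.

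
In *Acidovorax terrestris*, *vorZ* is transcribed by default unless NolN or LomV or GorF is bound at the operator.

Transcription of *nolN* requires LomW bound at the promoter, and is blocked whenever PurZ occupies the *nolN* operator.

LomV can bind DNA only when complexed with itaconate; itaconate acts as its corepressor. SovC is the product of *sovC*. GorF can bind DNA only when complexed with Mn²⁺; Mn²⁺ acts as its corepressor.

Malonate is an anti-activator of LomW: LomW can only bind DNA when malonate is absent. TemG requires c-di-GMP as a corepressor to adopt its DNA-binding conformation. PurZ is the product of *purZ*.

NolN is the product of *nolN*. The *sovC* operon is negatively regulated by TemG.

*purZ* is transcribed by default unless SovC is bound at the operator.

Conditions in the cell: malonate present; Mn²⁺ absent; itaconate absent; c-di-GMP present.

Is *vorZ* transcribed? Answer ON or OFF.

Malonate is present, so LomW is inactive.
c-di-GMP is present, so TemG is active.
With repressor TemG bound, *sovC* is not transcribed.
So SovC is not produced.
With no repressor bound, *purZ* is transcribed.
So PurZ is produced and active.
With repressor PurZ bound, *nolN* is not transcribed.
So NolN is not produced.
Itaconate is absent, so LomV is inactive.
Mn²⁺ is absent, so GorF is inactive.
With no repressor bound, *vorZ* is transcribed.

ON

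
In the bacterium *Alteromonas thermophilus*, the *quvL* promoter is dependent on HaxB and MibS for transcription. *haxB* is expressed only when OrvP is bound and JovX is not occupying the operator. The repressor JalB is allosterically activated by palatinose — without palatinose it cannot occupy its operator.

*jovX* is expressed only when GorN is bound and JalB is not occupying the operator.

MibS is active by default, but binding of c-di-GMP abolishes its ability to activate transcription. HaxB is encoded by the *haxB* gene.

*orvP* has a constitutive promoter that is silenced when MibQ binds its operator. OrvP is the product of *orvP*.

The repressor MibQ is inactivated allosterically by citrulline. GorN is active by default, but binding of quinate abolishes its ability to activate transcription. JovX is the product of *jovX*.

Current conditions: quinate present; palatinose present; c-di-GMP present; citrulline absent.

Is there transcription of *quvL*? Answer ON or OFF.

OFF

Citrulline is absent, so MibQ is active.
With repressor MibQ bound, *orvP* is not transcribed.
So OrvP is not produced.
Palatinose is present, so JalB is active.
Quinate is present, so GorN is inactive.
With repressor JalB bound, *jovX* is not transcribed.
So JovX is not produced.
Required activator OrvP is absent, so *haxB* is not transcribed.
So HaxB is not produced.
c-di-GMP is present, so MibS is inactive.
Required activator HaxB is absent, so *quvL* is not transcribed.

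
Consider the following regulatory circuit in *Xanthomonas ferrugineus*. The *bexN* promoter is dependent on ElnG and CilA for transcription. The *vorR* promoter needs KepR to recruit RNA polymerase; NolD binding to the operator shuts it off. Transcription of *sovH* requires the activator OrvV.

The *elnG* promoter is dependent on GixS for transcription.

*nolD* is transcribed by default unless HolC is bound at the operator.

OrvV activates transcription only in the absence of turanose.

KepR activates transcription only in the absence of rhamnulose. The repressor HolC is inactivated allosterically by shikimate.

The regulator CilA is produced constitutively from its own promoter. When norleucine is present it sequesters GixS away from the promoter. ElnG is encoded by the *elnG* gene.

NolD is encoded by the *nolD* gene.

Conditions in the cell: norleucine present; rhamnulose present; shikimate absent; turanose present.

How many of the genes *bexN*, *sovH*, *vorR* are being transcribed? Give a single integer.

0

Norleucine is present, so GixS is inactive.
Required activator GixS is absent, so *elnG* is not transcribed.
So ElnG is not produced.
CilA is produced constitutively and is active.
Required activator ElnG is absent, so *bexN* is not transcribed.
→ *bexN* is OFF.
Turanose is present, so OrvV is inactive.
Required activator OrvV is absent, so *sovH* is not transcribed.
→ *sovH* is OFF.
Shikimate is absent, so HolC is active.
With repressor HolC bound, *nolD* is not transcribed.
So NolD is not produced.
Rhamnulose is present, so KepR is inactive.
Required activator KepR is absent, so *vorR* is not transcribed.
→ *vorR* is OFF.
0 of the 3 genes are transcribed.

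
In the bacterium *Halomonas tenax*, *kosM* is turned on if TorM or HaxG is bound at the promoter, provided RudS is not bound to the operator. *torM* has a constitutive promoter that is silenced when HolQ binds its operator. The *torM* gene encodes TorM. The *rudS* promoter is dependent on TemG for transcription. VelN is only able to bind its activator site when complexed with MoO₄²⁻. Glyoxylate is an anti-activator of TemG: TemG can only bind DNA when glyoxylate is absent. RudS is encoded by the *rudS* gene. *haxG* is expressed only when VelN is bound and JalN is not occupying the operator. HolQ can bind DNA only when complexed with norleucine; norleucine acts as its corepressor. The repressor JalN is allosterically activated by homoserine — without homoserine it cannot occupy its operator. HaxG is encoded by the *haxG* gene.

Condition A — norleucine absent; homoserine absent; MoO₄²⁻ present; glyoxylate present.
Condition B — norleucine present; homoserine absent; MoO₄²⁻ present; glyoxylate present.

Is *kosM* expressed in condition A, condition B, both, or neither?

Condition A:
Norleucine is absent, so HolQ is inactive.
With no repressor bound, *torM* is transcribed.
So TorM is produced and active.
Homoserine is absent, so JalN is inactive.
MoO₄²⁻ is present, so VelN is active.
No repressor is bound and VelN is active, so *haxG* is transcribed.
So HaxG is produced and active.
Glyoxylate is present, so TemG is inactive.
Required activator TemG is absent, so *rudS* is not transcribed.
So RudS is not produced.
Activator TorM is present, so *kosM* is transcribed.
→ *kosM* is ON in A.
Condition B:
Norleucine is present, so HolQ is active.
With repressor HolQ bound, *torM* is not transcribed.
So TorM is not produced.
Homoserine is absent, so JalN is inactive.
MoO₄²⁻ is present, so VelN is active.
No repressor is bound and VelN is active, so *haxG* is transcribed.
So HaxG is produced and active.
Glyoxylate is present, so TemG is inactive.
Required activator TemG is absent, so *rudS* is not transcribed.
So RudS is not produced.
Activator HaxG is present, so *kosM* is transcribed.
→ *kosM* is ON in B.

both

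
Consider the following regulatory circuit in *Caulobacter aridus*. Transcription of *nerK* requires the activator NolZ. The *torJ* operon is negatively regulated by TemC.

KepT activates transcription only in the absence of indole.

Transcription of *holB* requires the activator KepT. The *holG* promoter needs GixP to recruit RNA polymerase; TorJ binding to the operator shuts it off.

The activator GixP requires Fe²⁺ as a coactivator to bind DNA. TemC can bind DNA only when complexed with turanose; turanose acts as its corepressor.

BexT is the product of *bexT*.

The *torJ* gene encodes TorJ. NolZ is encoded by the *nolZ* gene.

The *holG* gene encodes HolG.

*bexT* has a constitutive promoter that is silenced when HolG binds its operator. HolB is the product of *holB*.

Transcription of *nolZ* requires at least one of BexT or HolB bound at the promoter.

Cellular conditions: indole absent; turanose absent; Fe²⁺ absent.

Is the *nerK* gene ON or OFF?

Turanose is absent, so TemC is inactive.
With no repressor bound, *torJ* is transcribed.
So TorJ is produced and active.
Fe²⁺ is absent, so GixP is inactive.
With repressor TorJ bound, *holG* is not transcribed.
So HolG is not produced.
With no repressor bound, *bexT* is transcribed.
So BexT is produced and active.
Indole is absent, so KepT is active.
No repressor is bound and KepT is active, so *holB* is transcribed.
So HolB is produced and active.
Activator BexT is present, so *nolZ* is transcribed.
So NolZ is produced and active.
No repressor is bound and NolZ is active, so *nerK* is transcribed.

ON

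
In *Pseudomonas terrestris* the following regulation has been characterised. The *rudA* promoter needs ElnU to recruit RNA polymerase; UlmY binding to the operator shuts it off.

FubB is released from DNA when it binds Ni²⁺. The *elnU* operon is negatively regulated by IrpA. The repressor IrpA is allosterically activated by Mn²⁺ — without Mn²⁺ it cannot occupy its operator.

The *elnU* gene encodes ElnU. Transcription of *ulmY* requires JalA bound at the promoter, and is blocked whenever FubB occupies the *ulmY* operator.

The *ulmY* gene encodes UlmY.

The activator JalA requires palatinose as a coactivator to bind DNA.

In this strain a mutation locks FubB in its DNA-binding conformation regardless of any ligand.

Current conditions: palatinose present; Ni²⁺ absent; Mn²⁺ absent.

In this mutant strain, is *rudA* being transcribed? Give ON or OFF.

Palatinose is present, so JalA is active.
FubB is constitutively active in this strain.
With repressor FubB bound, *ulmY* is not transcribed.
So UlmY is not produced.
Mn²⁺ is absent, so IrpA is inactive.
With no repressor bound, *elnU* is transcribed.
So ElnU is produced and active.
No repressor is bound and ElnU is active, so *rudA* is transcribed.

ON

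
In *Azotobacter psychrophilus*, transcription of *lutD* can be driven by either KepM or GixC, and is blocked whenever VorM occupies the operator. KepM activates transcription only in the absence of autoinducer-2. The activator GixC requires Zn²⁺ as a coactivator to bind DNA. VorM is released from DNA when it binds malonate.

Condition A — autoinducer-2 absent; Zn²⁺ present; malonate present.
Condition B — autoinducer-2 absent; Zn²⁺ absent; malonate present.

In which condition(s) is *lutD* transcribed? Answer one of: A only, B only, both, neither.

Condition A:
Autoinducer-2 is absent, so KepM is active.
Zn²⁺ is present, so GixC is active.
Malonate is present, so VorM is inactive.
Activator KepM is present, so *lutD* is transcribed.
→ *lutD* is ON in A.
Condition B:
Autoinducer-2 is absent, so KepM is active.
Zn²⁺ is absent, so GixC is inactive.
Malonate is present, so VorM is inactive.
Activator KepM is present, so *lutD* is transcribed.
→ *lutD* is ON in B.

both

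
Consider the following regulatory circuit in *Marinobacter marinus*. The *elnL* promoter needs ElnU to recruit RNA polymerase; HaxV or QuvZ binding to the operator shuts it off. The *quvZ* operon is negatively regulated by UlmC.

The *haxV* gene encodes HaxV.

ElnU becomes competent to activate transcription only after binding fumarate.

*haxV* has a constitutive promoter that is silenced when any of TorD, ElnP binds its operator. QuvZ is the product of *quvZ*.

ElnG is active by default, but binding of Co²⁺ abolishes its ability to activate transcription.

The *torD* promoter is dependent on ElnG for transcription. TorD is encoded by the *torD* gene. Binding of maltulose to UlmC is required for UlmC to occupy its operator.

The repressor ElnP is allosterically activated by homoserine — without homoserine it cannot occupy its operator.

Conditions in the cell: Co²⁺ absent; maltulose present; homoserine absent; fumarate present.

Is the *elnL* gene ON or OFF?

Co²⁺ is absent, so ElnG is active.
No repressor is bound and ElnG is active, so *torD* is transcribed.
So TorD is produced and active.
Homoserine is absent, so ElnP is inactive.
With repressor TorD bound, *haxV* is not transcribed.
So HaxV is not produced.
Maltulose is present, so UlmC is active.
With repressor UlmC bound, *quvZ* is not transcribed.
So QuvZ is not produced.
Fumarate is present, so ElnU is active.
No repressor is bound and ElnU is active, so *elnL* is transcribed.

ON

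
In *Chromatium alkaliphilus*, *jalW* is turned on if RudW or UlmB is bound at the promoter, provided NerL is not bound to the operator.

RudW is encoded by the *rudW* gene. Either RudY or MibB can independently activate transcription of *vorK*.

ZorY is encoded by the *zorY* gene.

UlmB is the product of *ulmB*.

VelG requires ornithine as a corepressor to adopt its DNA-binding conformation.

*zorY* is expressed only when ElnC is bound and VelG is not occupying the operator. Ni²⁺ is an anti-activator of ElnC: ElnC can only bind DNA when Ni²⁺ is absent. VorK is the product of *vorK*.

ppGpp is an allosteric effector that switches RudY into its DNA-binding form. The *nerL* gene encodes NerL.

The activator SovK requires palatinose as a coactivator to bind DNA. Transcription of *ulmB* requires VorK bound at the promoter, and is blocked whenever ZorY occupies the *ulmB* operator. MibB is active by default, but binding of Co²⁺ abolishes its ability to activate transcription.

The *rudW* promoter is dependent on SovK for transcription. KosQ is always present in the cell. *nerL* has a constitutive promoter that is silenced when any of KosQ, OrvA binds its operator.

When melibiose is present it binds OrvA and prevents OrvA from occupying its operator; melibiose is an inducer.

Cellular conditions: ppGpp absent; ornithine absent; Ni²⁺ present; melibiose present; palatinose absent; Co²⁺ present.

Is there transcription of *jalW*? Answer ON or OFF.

OFF

KosQ is produced constitutively and is active.
Melibiose is present, so OrvA is inactive.
With repressor KosQ bound, *nerL* is not transcribed.
So NerL is not produced.
Palatinose is absent, so SovK is inactive.
Required activator SovK is absent, so *rudW* is not transcribed.
So RudW is not produced.
ppGpp is absent, so RudY is inactive.
Co²⁺ is present, so MibB is inactive.
No activator is available at the *vorK* promoter, so *vorK* is not transcribed.
So VorK is not produced.
Ni²⁺ is present, so ElnC is inactive.
Ornithine is absent, so VelG is inactive.
Required activator ElnC is absent, so *zorY* is not transcribed.
So ZorY is not produced.
Required activator VorK is absent, so *ulmB* is not transcribed.
So UlmB is not produced.
No activator is available at the *jalW* promoter, so *jalW* is not transcribed.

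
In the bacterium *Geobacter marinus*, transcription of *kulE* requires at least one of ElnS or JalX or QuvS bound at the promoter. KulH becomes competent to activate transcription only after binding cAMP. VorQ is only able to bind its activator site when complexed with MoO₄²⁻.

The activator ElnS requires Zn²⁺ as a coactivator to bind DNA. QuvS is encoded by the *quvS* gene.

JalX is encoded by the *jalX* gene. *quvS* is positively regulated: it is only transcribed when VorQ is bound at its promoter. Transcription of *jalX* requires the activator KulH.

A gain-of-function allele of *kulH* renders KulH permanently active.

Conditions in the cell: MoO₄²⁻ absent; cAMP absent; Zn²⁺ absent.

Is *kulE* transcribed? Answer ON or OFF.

Zn²⁺ is absent, so ElnS is inactive.
KulH is constitutively active in this strain.
No repressor is bound and KulH is active, so *jalX* is transcribed.
So JalX is produced and active.
MoO₄²⁻ is absent, so VorQ is inactive.
Required activator VorQ is absent, so *quvS* is not transcribed.
So QuvS is not produced.
Activator JalX is present, so *kulE* is transcribed.

ON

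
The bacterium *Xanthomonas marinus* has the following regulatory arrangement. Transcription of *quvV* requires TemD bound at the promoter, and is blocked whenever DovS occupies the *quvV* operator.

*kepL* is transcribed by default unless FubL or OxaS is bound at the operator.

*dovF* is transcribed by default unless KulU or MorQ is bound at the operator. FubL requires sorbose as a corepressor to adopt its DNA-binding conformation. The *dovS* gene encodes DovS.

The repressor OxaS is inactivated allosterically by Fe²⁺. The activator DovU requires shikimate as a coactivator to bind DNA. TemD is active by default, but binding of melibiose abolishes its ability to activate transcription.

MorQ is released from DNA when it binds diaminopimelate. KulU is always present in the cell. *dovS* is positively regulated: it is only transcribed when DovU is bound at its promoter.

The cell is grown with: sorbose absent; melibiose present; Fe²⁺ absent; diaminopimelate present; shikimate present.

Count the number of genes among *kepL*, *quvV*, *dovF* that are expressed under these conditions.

Sorbose is absent, so FubL is inactive.
Fe²⁺ is absent, so OxaS is active.
With repressor OxaS bound, *kepL* is not transcribed.
→ *kepL* is OFF.
Melibiose is present, so TemD is inactive.
Shikimate is present, so DovU is active.
No repressor is bound and DovU is active, so *dovS* is transcribed.
So DovS is produced and active.
With repressor DovS bound, *quvV* is not transcribed.
→ *quvV* is OFF.
KulU is produced constitutively and is active.
Diaminopimelate is present, so MorQ is inactive.
With repressor KulU bound, *dovF* is not transcribed.
→ *dovF* is OFF.
0 of the 3 genes are transcribed.

0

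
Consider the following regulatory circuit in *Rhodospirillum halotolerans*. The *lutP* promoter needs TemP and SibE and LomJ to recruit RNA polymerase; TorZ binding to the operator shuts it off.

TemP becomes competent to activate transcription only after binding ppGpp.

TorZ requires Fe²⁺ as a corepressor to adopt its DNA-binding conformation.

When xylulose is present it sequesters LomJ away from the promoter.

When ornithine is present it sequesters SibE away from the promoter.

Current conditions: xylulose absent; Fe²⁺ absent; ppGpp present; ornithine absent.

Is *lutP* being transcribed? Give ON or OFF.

ON

Fe²⁺ is absent, so TorZ is inactive.
ppGpp is present, so TemP is active.
Ornithine is absent, so SibE is active.
Xylulose is absent, so LomJ is active.
No repressor is bound and TemP and SibE and LomJ are active, so *lutP* is transcribed.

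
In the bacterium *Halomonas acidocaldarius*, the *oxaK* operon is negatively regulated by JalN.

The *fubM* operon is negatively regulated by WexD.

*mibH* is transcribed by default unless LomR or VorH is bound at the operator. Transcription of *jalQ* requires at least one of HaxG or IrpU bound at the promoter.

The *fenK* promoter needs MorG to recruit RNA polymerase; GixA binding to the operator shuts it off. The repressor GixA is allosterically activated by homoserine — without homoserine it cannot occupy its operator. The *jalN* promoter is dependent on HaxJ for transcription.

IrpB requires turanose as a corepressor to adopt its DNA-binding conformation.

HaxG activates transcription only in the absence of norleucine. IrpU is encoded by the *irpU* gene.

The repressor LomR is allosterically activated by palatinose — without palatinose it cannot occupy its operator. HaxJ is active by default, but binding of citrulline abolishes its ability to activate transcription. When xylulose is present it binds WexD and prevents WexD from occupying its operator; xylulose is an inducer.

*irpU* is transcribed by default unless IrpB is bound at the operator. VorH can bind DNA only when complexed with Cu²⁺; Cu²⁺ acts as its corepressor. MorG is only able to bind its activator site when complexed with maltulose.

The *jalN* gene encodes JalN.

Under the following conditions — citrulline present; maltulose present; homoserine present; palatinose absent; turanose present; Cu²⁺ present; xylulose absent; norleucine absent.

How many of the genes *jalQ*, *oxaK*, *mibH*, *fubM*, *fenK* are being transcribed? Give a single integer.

2

Norleucine is absent, so HaxG is active.
Turanose is present, so IrpB is active.
With repressor IrpB bound, *irpU* is not transcribed.
So IrpU is not produced.
Activator HaxG is present, so *jalQ* is transcribed.
→ *jalQ* is ON.
Citrulline is present, so HaxJ is inactive.
Required activator HaxJ is absent, so *jalN* is not transcribed.
So JalN is not produced.
With no repressor bound, *oxaK* is transcribed.
→ *oxaK* is ON.
Palatinose is absent, so LomR is inactive.
Cu²⁺ is present, so VorH is active.
With repressor VorH bound, *mibH* is not transcribed.
→ *mibH* is OFF.
Xylulose is absent, so WexD is active.
With repressor WexD bound, *fubM* is not transcribed.
→ *fubM* is OFF.
Maltulose is present, so MorG is active.
Homoserine is present, so GixA is active.
With repressor GixA bound, *fenK* is not transcribed.
→ *fenK* is OFF.
2 of the 5 genes are transcribed.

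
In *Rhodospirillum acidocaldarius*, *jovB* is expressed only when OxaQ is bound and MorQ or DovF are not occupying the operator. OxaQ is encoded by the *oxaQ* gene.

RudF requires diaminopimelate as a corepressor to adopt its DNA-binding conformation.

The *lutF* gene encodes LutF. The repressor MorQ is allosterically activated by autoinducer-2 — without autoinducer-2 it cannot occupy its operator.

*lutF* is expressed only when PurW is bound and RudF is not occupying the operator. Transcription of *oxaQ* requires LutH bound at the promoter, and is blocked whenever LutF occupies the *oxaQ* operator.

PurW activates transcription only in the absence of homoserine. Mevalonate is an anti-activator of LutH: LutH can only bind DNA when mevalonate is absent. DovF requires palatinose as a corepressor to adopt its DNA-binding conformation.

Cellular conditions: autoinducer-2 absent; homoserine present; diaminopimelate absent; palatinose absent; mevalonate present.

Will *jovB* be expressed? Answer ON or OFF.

Autoinducer-2 is absent, so MorQ is inactive.
Mevalonate is present, so LutH is inactive.
Homoserine is present, so PurW is inactive.
Diaminopimelate is absent, so RudF is inactive.
Required activator PurW is absent, so *lutF* is not transcribed.
So LutF is not produced.
Required activator LutH is absent, so *oxaQ* is not transcribed.
So OxaQ is not produced.
Palatinose is absent, so DovF is inactive.
Required activator OxaQ is absent, so *jovB* is not transcribed.

OFF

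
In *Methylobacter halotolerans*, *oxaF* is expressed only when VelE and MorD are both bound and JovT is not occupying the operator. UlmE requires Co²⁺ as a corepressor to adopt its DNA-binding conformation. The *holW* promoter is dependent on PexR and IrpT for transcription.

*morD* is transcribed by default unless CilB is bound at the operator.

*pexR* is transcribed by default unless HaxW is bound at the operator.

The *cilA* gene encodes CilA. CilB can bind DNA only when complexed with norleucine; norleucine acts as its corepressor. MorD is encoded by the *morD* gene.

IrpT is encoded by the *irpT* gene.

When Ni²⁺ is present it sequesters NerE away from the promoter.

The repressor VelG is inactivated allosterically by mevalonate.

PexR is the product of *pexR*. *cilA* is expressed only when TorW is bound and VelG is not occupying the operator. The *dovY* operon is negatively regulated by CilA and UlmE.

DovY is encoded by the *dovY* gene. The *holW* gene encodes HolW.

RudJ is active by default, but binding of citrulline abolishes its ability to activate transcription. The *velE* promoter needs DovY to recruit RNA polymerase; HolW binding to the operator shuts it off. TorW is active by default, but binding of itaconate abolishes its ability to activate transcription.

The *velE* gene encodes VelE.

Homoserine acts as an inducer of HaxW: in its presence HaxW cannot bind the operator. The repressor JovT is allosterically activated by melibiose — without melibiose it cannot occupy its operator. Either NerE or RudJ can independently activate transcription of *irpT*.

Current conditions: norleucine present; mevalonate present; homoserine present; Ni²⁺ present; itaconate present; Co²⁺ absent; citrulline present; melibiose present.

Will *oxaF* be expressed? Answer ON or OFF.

OFF

Melibiose is present, so JovT is active.
Homoserine is present, so HaxW is inactive.
With no repressor bound, *pexR* is transcribed.
So PexR is produced and active.
Ni²⁺ is present, so NerE is inactive.
Citrulline is present, so RudJ is inactive.
No activator is available at the *irpT* promoter, so *irpT* is not transcribed.
So IrpT is not produced.
Required activator IrpT is absent, so *holW* is not transcribed.
So HolW is not produced.
Itaconate is present, so TorW is inactive.
Mevalonate is present, so VelG is inactive.
Required activator TorW is absent, so *cilA* is not transcribed.
So CilA is not produced.
Co²⁺ is absent, so UlmE is inactive.
With no repressor bound, *dovY* is transcribed.
So DovY is produced and active.
No repressor is bound and DovY is active, so *velE* is transcribed.
So VelE is produced and active.
Norleucine is present, so CilB is active.
With repressor CilB bound, *morD* is not transcribed.
So MorD is not produced.
With repressor JovT bound, *oxaF* is not transcribed.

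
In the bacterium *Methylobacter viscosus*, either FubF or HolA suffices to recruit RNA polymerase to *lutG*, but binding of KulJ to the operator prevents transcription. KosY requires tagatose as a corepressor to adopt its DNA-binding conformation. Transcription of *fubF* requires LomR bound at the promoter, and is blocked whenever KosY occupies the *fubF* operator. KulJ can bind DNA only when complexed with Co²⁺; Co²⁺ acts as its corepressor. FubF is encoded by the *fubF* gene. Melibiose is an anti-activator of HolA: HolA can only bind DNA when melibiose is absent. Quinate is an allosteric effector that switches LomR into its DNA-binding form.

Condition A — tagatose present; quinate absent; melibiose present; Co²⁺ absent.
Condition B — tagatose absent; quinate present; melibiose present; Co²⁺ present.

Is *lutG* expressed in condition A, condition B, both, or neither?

neither

Condition A:
Tagatose is present, so KosY is active.
Quinate is absent, so LomR is inactive.
With repressor KosY bound, *fubF* is not transcribed.
So FubF is not produced.
Melibiose is present, so HolA is inactive.
Co²⁺ is absent, so KulJ is inactive.
No activator is available at the *lutG* promoter, so *lutG* is not transcribed.
→ *lutG* is OFF in A.
Condition B:
Tagatose is absent, so KosY is inactive.
Quinate is present, so LomR is active.
No repressor is bound and LomR is active, so *fubF* is transcribed.
So FubF is produced and active.
Melibiose is present, so HolA is inactive.
Co²⁺ is present, so KulJ is active.
With repressor KulJ bound, *lutG* is not transcribed.
→ *lutG* is OFF in B.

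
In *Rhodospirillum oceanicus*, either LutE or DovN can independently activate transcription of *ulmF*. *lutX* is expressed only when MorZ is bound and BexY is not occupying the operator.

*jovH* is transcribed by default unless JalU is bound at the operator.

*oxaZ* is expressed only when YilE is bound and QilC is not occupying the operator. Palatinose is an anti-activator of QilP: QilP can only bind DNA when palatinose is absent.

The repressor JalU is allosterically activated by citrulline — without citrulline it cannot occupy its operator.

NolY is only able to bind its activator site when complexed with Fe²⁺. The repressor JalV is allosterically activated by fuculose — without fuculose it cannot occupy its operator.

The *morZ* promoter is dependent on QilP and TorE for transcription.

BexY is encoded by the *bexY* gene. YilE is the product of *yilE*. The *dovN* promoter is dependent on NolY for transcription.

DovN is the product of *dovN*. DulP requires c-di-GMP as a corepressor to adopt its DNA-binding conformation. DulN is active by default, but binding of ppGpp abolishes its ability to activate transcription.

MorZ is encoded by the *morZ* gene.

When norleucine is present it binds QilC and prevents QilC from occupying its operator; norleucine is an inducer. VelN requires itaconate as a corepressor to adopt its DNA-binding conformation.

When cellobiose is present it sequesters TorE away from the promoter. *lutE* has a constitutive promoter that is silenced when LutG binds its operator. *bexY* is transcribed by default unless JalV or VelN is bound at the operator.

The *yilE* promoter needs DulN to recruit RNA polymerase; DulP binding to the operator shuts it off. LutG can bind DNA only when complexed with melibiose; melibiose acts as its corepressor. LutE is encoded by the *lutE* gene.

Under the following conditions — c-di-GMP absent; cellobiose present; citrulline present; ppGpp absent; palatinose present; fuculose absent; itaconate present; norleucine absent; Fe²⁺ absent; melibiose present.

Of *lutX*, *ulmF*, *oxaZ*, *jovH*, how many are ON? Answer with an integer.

Fuculose is absent, so JalV is inactive.
Itaconate is present, so VelN is active.
With repressor VelN bound, *bexY* is not transcribed.
So BexY is not produced.
Palatinose is present, so QilP is inactive.
Cellobiose is present, so TorE is inactive.
Required activator QilP is absent, so *morZ* is not transcribed.
So MorZ is not produced.
Required activator MorZ is absent, so *lutX* is not transcribed.
→ *lutX* is OFF.
Melibiose is present, so LutG is active.
With repressor LutG bound, *lutE* is not transcribed.
So LutE is not produced.
Fe²⁺ is absent, so NolY is inactive.
Required activator NolY is absent, so *dovN* is not transcribed.
So DovN is not produced.
No activator is available at the *ulmF* promoter, so *ulmF* is not transcribed.
→ *ulmF* is OFF.
Norleucine is absent, so QilC is active.
ppGpp is absent, so DulN is active.
c-di-GMP is absent, so DulP is inactive.
No repressor is bound and DulN is active, so *yilE* is transcribed.
So YilE is produced and active.
With repressor QilC bound, *oxaZ* is not transcribed.
→ *oxaZ* is OFF.
Citrulline is present, so JalU is active.
With repressor JalU bound, *jovH* is not transcribed.
→ *jovH* is OFF.
0 of the 4 genes are transcribed.

0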